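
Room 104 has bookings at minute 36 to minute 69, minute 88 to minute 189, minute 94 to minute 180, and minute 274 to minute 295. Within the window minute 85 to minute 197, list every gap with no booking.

After merging, the occupied span is minute 36 to minute 69, minute 88 to minute 189, minute 274 to minute 295.
Uncovered inside minute 85 to minute 197: minute 85 to minute 88, minute 189 to minute 197.

minute 85 to minute 88, minute 189 to minute 197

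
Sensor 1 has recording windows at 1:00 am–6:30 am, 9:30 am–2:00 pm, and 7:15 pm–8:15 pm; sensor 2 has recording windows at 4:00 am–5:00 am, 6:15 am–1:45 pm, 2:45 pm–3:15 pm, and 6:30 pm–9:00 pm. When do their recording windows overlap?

1:00 am–6:30 am ∩ B → 4:00 am–5:00 am, 6:15 am–6:30 am.
9:30 am–2:00 pm ∩ B → 9:30 am–1:45 pm.
7:15 pm–8:15 pm ∩ B → 7:15 pm–8:15 pm.

4:00 am–5:00 am, 6:15 am–6:30 am, 9:30 am–1:45 pm, 7:15 pm–8:15 pm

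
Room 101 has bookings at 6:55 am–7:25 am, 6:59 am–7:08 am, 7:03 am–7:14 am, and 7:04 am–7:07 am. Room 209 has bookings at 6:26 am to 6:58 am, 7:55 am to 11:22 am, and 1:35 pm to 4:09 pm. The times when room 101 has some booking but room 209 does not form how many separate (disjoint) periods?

1

Merge the first list: 6:55 am-7:25 am.
A \ B = 6:58 am-7:25 am.
That is 1 disjoint piece.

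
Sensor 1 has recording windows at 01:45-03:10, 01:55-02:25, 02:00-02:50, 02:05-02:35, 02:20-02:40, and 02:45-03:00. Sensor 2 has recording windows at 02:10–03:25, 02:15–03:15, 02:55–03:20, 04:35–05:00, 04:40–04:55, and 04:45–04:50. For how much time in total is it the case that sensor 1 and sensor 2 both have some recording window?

1 h

Merge the first list: 01:45–03:10.
Merge the second list: 02:10–03:25, 04:35–05:00.
A ∩ B = 02:10–03:10.
Total: 1 h.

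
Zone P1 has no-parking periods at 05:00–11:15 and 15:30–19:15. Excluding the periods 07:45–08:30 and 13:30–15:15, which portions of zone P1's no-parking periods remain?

05:00–11:15 \ B = 05:00–07:45, 08:30–11:15.
15:30–19:15: nothing removed.

05:00–07:45, 08:30–11:15, 15:30–19:15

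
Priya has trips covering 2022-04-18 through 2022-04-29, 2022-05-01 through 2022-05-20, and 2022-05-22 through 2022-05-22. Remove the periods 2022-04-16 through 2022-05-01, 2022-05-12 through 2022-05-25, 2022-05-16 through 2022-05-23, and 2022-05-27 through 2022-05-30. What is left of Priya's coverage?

2022-05-02 through 2022-05-11

Merge the second list: 2022-04-16 through 2022-05-01, 2022-05-12 through 2022-05-25, 2022-05-27 through 2022-05-30.
2022-04-18 through 2022-04-29: fully covered by B → removed.
2022-05-01 through 2022-05-20 minus B → 2022-05-02 through 2022-05-11.
2022-05-22 through 2022-05-22: fully covered by B → removed.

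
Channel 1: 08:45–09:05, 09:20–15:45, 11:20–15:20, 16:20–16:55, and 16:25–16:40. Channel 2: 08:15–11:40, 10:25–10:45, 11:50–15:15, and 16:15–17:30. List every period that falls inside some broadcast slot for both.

Merge the first list: 08:45–09:05, 09:20–15:45, 16:20–16:55.
Merge the second list: 08:15–11:40, 11:50–15:15, 16:15–17:30.
08:45–09:05 meets the second set on 08:45–09:05.
09:20–15:45 meets the second set on 09:20–11:40, 11:50–15:15.
16:20–16:55 meets the second set on 16:20–16:55.

08:45–09:05, 09:20–11:40, 11:50–15:15, 16:20–16:55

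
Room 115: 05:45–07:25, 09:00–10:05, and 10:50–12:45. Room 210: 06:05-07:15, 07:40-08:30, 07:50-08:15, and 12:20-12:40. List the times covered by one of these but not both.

05:45-06:05, 07:15-07:25, 07:40-08:30, 09:00-10:05, 10:50-12:20, 12:40-12:45

Merge the second list: 06:05-07:15, 07:40-08:30, 12:20-12:40.
Only in the first: 05:45-06:05, 07:15-07:25, 09:00-10:05, 10:50-12:20, 12:40-12:45.
Only in the second: 07:40-08:30.
Together these are the periods covered by exactly one.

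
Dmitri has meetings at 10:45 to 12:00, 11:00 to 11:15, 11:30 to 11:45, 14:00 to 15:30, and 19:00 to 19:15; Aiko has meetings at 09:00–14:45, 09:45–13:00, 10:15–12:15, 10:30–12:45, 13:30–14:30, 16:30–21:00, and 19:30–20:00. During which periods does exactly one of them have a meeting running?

First set merges to 10:45–12:00, 14:00–15:30, 19:00–19:15.
Second set merges to 09:00–14:45, 16:30–21:00.
A \ B = 14:45–15:30.
B \ A = 09:00–10:45, 12:00–14:00, 16:30–19:00, 19:15–21:00.
Union of the two gives the symmetric difference.

09:00–10:45, 12:00–14:00, 14:45–15:30, 16:30–19:00, 19:15–21:00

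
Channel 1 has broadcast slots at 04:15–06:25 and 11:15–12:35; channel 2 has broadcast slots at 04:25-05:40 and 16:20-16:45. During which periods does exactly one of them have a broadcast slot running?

04:15–04:25, 05:40–06:25, 11:15–12:35, 16:20–16:45

A \ B = 04:15–04:25, 05:40–06:25, 11:15–12:35.
B \ A = 16:20–16:45.
Union of the two gives the symmetric difference.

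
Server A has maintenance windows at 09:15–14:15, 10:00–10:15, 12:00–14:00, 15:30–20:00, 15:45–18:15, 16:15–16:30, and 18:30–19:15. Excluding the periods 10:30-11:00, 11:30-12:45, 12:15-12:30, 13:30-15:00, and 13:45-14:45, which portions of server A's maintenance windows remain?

09:15–10:30, 11:00–11:30, 12:45–13:30, 15:30–20:00

Merge the first list: 09:15–14:15, 15:30–20:00.
Merge the second list: 10:30–11:00, 11:30–12:45, 13:30–15:00.
09:15–14:15 \ B = 09:15–10:30, 11:00–11:30, 12:45–13:30.
15:30–20:00: nothing removed.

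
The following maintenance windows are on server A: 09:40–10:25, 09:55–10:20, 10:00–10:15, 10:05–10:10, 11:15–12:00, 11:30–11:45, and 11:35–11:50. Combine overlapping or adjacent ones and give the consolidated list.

09:40–10:25, 11:15–12:00

09:55–10:20 overlaps/touches 09:40–10:25 → extend to 09:40–10:25.
10:00–10:15 overlaps/touches 09:40–10:25 → extend to 09:40–10:25.
10:05–10:10 overlaps/touches 09:40–10:25 → extend to 09:40–10:25.
11:15–12:00 is disjoint → start new block.
11:30–11:45 overlaps/touches 11:15–12:00 → extend to 11:15–12:00.
11:35–11:50 overlaps/touches 11:15–12:00 → extend to 11:15–12:00.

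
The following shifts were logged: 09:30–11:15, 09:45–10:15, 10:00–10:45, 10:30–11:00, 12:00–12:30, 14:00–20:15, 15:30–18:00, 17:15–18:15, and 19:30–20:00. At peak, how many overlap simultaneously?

Sweep endpoints in order; track running count of active intervals.
Peak of 3 reached at 10:00.

3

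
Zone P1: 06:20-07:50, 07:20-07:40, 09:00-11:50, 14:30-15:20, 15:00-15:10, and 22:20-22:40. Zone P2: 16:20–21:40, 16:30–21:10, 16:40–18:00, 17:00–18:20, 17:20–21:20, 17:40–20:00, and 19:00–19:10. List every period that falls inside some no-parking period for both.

none

First set merges to 06:20–07:50, 09:00–11:50, 14:30–15:20, 22:20–22:40.
Second set merges to 16:20–21:40.
06:20–07:50 falls entirely outside B.
09:00–11:50 falls entirely outside B.
14:30–15:20 falls entirely outside B.
22:20–22:40 falls entirely outside B.
No overlap.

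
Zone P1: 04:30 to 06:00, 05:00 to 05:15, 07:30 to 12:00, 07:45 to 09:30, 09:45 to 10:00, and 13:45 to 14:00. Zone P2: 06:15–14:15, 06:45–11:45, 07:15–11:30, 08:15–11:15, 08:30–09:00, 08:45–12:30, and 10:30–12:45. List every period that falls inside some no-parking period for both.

07:30–12:00, 13:45–14:00

A, merged: 04:30–06:00, 07:30–12:00, 13:45–14:00.
B, merged: 06:15–14:15.
04:30–06:00 falls entirely outside B.
07:30–12:00 overlaps B on 07:30–12:00.
13:45–14:00 overlaps B on 13:45–14:00.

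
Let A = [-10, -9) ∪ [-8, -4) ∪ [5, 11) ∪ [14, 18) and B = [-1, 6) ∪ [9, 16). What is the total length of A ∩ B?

A ∩ B = [5, 6), [9, 11), [14, 16).
Total: 1 + 2 + 2 = 5.

5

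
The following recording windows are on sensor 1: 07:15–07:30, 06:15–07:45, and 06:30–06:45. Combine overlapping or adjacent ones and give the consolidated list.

06:15–07:45

Sort by start: 06:15–07:45, 06:30–06:45, 07:15–07:30.
06:30–06:45 overlaps/touches 06:15–07:45 → extend to 06:15–07:45.
07:15–07:30 overlaps/touches 06:15–07:45 → extend to 06:15–07:45.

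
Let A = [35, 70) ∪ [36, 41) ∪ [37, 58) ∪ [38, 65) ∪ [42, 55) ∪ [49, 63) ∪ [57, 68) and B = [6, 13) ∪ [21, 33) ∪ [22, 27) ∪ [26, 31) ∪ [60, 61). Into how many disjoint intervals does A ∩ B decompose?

1

First set merges to [35, 70).
Second set merges to [6, 13), [21, 33), [60, 61).
A ∩ B = [60, 61).
That is 1 disjoint piece.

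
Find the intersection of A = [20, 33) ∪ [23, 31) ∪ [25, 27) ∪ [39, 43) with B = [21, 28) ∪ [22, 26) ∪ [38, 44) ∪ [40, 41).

[21, 28) ∪ [39, 43)

A, merged: [20, 33), [39, 43).
B, merged: [21, 28), [38, 44).
[20, 33) overlaps B on [21, 28).
[39, 43) overlaps B on [39, 43).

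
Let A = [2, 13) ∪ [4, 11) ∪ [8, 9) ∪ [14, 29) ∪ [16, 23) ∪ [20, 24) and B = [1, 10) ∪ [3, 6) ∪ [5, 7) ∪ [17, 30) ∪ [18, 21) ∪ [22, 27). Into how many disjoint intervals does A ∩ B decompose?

2

Merge the first list: [2, 13), [14, 29).
Merge the second list: [1, 10), [17, 30).
A ∩ B = [2, 10), [17, 29).
That is 2 disjoint pieces.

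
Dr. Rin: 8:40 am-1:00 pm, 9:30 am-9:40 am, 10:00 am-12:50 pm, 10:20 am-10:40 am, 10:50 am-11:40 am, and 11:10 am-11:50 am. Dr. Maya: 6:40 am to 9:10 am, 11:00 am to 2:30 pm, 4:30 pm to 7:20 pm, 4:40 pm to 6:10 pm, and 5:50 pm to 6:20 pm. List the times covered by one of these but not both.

First set merges to 8:40 am–1:00 pm.
Second set merges to 6:40 am–9:10 am, 11:00 am–2:30 pm, 4:30 pm–7:20 pm.
Only in the first: 9:10 am–11:00 am.
Only in the second: 6:40 am–8:40 am, 1:00 pm–2:30 pm, 4:30 pm–7:20 pm.
Together these are the periods covered by exactly one.

6:40 am–8:40 am, 9:10 am–11:00 am, 1:00 pm–2:30 pm, 4:30 pm–7:20 pm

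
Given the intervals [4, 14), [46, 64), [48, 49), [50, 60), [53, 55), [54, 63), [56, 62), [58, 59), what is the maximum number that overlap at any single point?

5

At 58, 5 of the intervals are simultaneously active.
No point has more.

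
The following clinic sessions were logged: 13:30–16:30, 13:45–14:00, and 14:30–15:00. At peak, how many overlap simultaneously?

2

Sweep endpoints in order; track running count of active intervals.
Peak of 2 reached at 13:45.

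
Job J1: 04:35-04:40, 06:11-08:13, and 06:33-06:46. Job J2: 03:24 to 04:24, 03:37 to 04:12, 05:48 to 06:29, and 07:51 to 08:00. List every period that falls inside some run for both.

06:11–06:29, 07:51–08:00

Merge the first list: 04:35–04:40, 06:11–08:13.
Merge the second list: 03:24–04:24, 05:48–06:29, 07:51–08:00.
04:35–04:40 falls entirely outside B.
06:11–08:13 overlaps B on 06:11–06:29, 07:51–08:00.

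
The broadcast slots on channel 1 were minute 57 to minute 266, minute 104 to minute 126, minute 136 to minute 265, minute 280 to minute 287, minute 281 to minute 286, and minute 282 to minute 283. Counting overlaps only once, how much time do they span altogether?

Merged: minute 57 to minute 266, minute 280 to minute 287.
Lengths: 209 minutes + 7 minutes = 216 minutes.

216 minutes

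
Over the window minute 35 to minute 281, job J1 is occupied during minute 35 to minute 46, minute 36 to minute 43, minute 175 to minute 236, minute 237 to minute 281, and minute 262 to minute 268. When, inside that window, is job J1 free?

The merged coverage is minute 35 to minute 46, minute 175 to minute 236, minute 237 to minute 281.
Complement within minute 35 to minute 281: minute 46 to minute 175, minute 236 to minute 237.

minute 46 to minute 175, minute 236 to minute 237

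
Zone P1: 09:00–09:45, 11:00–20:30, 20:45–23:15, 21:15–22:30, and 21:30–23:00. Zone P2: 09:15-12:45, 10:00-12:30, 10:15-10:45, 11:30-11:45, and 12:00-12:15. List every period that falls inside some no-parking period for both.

09:15–09:45, 11:00–12:45

A, merged: 09:00–09:45, 11:00–20:30, 20:45–23:15.
B, merged: 09:15–12:45.
09:00–09:45 ∩ B → 09:15–09:45.
11:00–20:30 ∩ B → 11:00–12:45.
20:45–23:15 meets no B interval.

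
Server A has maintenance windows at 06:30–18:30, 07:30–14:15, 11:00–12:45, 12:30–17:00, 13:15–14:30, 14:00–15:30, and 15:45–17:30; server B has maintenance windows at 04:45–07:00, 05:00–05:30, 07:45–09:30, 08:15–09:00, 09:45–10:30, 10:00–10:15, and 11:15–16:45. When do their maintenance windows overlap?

First set merges to 06:30–18:30.
Second set merges to 04:45–07:00, 07:45–09:30, 09:45–10:30, 11:15–16:45.
06:30–18:30 ∩ B → 06:30–07:00, 07:45–09:30, 09:45–10:30, 11:15–16:45.

06:30–07:00, 07:45–09:30, 09:45–10:30, 11:15–16:45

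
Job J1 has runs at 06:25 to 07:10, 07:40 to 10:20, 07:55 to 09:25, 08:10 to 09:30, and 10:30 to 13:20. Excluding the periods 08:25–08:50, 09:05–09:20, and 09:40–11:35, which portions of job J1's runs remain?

A, merged: 06:25–07:10, 07:40–10:20, 10:30–13:20.
06:25–07:10 is untouched.
07:40–10:20 with B removed leaves 07:40–08:25, 08:50–09:05, 09:20–09:40.
10:30–13:20 with B removed leaves 11:35–13:20.

06:25–07:10, 07:40–08:25, 08:50–09:05, 09:20–09:40, 11:35–13:20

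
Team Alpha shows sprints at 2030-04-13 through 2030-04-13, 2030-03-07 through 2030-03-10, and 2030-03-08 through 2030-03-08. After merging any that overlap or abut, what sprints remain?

Sort by start: 2030-03-07 through 2030-03-10, 2030-03-08 through 2030-03-08, 2030-04-13 through 2030-04-13.
2030-03-08 through 2030-03-08 overlaps/touches 2030-03-07 through 2030-03-10 → extend to 2030-03-07 through 2030-03-10.
2030-04-13 through 2030-04-13 is disjoint → start new block.

2030-03-07 through 2030-03-10, 2030-04-13 through 2030-04-13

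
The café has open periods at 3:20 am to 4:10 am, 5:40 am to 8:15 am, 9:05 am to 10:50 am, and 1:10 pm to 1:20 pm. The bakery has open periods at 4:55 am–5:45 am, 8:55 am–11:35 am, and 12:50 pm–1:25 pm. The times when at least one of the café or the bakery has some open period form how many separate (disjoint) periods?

4

A ∪ B = 3:20 am-4:10 am, 4:55 am-8:15 am, 8:55 am-11:35 am, 12:50 pm-1:25 pm.
That is 4 disjoint pieces.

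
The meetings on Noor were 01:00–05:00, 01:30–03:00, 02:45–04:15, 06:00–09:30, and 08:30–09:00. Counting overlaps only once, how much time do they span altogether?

Merged: 01:00–05:00, 06:00–09:30.
Lengths: 4 h + 3 h 30 min = 7 h 30 min.

7 h 30 min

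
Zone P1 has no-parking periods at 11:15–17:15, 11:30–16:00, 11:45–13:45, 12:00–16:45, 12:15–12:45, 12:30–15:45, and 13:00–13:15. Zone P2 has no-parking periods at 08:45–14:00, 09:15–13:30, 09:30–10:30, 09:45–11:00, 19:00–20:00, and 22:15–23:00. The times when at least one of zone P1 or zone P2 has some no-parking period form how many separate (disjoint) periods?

3

First set merges to 11:15–17:15.
Second set merges to 08:45–14:00, 19:00–20:00, 22:15–23:00.
A ∪ B = 08:45–17:15, 19:00–20:00, 22:15–23:00.
That is 3 disjoint pieces.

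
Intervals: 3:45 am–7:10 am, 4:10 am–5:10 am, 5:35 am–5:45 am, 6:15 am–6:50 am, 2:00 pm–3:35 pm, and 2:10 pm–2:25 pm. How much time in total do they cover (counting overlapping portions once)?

5 h

Merged: 3:45 am-7:10 am, 2:00 pm-3:35 pm.
Lengths: 3 h 25 min + 1 h 35 min = 5 h.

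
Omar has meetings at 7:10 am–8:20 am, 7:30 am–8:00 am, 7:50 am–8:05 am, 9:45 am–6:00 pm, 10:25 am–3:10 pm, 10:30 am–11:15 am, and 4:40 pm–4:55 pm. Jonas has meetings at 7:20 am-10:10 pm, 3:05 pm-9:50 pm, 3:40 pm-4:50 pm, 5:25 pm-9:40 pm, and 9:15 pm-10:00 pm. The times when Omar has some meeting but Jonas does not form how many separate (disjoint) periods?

1

A, merged: 7:10 am-8:20 am, 9:45 am-6:00 pm.
B, merged: 7:20 am-10:10 pm.
A \ B = 7:10 am-7:20 am.
That is 1 disjoint piece.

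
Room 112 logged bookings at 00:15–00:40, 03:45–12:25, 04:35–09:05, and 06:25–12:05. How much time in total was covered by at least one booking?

9 h 5 min

Merged: 00:15-00:40, 03:45-12:25.
Lengths: 25 min + 8 h 40 min = 9 h 5 min.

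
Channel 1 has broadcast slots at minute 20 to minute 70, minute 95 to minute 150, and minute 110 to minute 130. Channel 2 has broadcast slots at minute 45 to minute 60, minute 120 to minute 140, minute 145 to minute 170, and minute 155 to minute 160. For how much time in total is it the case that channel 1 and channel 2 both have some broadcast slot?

Merge the first list: minute 20 to minute 70, minute 95 to minute 150.
Merge the second list: minute 45 to minute 60, minute 120 to minute 140, minute 145 to minute 170.
A ∩ B = minute 45 to minute 60, minute 120 to minute 140, minute 145 to minute 150.
Total: 15 minutes + 20 minutes + 5 minutes = 40 minutes.

40 minutes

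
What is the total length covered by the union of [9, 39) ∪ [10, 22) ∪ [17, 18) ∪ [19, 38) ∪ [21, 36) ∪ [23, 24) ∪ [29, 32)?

30

Merged: [9, 39).
Length: 30.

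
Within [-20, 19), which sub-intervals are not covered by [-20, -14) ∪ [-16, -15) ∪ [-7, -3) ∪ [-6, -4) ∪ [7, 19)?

Covered (merged): [-20, -14), [-7, -3), [7, 19).
Gaps within [-20, 19): [-14, -7), [-3, 7).

[-14, -7) ∪ [-3, 7)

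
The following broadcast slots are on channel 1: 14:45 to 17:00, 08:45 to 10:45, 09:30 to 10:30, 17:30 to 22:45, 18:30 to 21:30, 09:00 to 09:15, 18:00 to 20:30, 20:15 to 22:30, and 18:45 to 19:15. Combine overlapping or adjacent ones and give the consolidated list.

08:45-10:45, 14:45-17:00, 17:30-22:45

Sort by start: 08:45-10:45, 09:00-09:15, 09:30-10:30, 14:45-17:00, 17:30-22:45, 18:00-20:30, 18:30-21:30, 18:45-19:15, 20:15-22:30.
09:00-09:15 overlaps/touches 08:45-10:45 → extend to 08:45-10:45.
09:30-10:30 overlaps/touches 08:45-10:45 → extend to 08:45-10:45.
14:45-17:00 is disjoint → start new block.
17:30-22:45 is disjoint → start new block.
18:00-20:30 overlaps/touches 17:30-22:45 → extend to 17:30-22:45.
18:30-21:30 overlaps/touches 17:30-22:45 → extend to 17:30-22:45.
18:45-19:15 overlaps/touches 17:30-22:45 → extend to 17:30-22:45.
20:15-22:30 overlaps/touches 17:30-22:45 → extend to 17:30-22:45.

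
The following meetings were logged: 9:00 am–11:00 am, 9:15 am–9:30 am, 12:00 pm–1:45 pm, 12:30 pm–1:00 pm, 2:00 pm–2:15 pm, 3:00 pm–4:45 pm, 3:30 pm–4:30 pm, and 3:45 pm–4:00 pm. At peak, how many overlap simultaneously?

Walk the sorted start/end points keeping a running depth.
The depth first hits 3 at 3:45 pm.

3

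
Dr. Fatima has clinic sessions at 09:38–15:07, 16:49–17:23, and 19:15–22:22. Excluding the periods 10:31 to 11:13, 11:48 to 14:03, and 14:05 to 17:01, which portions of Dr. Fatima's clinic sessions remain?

09:38–10:31, 11:13–11:48, 14:03–14:05, 17:01–17:23, 19:15–22:22

09:38–15:07 \ B = 09:38–10:31, 11:13–11:48, 14:03–14:05.
16:49–17:23 \ B = 17:01–17:23.
19:15–22:22: nothing removed.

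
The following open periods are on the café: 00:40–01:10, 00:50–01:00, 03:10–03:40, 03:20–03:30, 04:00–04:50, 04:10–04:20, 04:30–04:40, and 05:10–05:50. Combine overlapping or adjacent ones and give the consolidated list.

00:50–01:00 overlaps/touches 00:40–01:10 → extend to 00:40–01:10.
03:10–03:40 is disjoint → start new block.
03:20–03:30 overlaps/touches 03:10–03:40 → extend to 03:10–03:40.
04:00–04:50 is disjoint → start new block.
04:10–04:20 overlaps/touches 04:00–04:50 → extend to 04:00–04:50.
04:30–04:40 overlaps/touches 04:00–04:50 → extend to 04:00–04:50.
05:10–05:50 is disjoint → start new block.

00:40–01:10, 03:10–03:40, 04:00–04:50, 05:10–05:50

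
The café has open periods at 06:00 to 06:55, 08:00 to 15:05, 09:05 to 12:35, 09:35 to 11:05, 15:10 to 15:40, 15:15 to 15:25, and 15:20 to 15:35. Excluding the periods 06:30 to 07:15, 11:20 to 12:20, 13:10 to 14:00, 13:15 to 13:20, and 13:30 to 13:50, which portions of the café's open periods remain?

A, merged: 06:00–06:55, 08:00–15:05, 15:10–15:40.
B, merged: 06:30–07:15, 11:20–12:20, 13:10–14:00.
06:00–06:55 minus B → 06:00–06:30.
08:00–15:05 minus B → 08:00–11:20, 12:20–13:10, 14:00–15:05.
15:10–15:40: no B overlap → unchanged.

06:00–06:30, 08:00–11:20, 12:20–13:10, 14:00–15:05, 15:10–15:40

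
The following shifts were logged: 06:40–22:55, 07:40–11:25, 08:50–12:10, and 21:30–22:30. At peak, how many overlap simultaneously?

At 08:50, 3 of the intervals are simultaneously active.
No point has more.

3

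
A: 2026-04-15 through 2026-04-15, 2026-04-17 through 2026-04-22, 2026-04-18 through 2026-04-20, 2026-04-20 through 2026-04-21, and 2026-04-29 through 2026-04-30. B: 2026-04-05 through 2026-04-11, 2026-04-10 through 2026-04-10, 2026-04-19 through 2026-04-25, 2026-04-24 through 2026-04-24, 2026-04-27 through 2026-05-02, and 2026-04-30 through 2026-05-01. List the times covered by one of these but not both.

2026-04-05 through 2026-04-11, 2026-04-15 through 2026-04-15, 2026-04-17 through 2026-04-18, 2026-04-23 through 2026-04-25, 2026-04-27 through 2026-04-28, 2026-05-01 through 2026-05-02

A, merged: 2026-04-15 through 2026-04-15, 2026-04-17 through 2026-04-22, 2026-04-29 through 2026-04-30.
B, merged: 2026-04-05 through 2026-04-11, 2026-04-19 through 2026-04-25, 2026-04-27 through 2026-05-02.
A \ B = 2026-04-15 through 2026-04-15, 2026-04-17 through 2026-04-18.
B \ A = 2026-04-05 through 2026-04-11, 2026-04-23 through 2026-04-25, 2026-04-27 through 2026-04-28, 2026-05-01 through 2026-05-02.
Union of the two gives the symmetric difference.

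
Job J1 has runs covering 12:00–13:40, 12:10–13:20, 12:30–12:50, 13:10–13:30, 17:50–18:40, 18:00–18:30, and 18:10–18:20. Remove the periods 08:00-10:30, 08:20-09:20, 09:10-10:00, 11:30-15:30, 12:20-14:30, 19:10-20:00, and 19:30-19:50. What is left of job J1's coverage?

17:50–18:40

First set merges to 12:00–13:40, 17:50–18:40.
Second set merges to 08:00–10:30, 11:30–15:30, 19:10–20:00.
12:00–13:40: fully covered by B → removed.
17:50–18:40: no B overlap → unchanged.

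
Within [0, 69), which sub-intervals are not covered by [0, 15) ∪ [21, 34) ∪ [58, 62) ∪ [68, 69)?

[15, 21) ∪ [34, 58) ∪ [62, 68)

The merged coverage is [0, 15), [21, 34), [58, 62), [68, 69).
Gaps within [0, 69): [15, 21), [34, 58), [62, 68).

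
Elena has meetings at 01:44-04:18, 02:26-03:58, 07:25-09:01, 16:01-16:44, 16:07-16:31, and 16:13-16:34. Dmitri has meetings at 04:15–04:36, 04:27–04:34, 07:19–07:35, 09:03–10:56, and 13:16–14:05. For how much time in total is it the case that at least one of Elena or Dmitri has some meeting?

A, merged: 01:44–04:18, 07:25–09:01, 16:01–16:44.
B, merged: 04:15–04:36, 07:19–07:35, 09:03–10:56, 13:16–14:05.
A ∪ B = 01:44–04:36, 07:19–09:01, 09:03–10:56, 13:16–14:05, 16:01–16:44.
Total: 2 h 52 min + 1 h 42 min + 1 h 53 min + 49 min + 43 min = 7 h 59 min.

7 h 59 min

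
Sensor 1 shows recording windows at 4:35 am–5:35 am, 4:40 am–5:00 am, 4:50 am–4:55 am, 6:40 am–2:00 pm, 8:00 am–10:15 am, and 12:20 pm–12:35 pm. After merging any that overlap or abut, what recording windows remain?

4:40 am–5:00 am overlaps/touches 4:35 am–5:35 am → extend to 4:35 am–5:35 am.
4:50 am–4:55 am overlaps/touches 4:35 am–5:35 am → extend to 4:35 am–5:35 am.
6:40 am–2:00 pm is disjoint → start new block.
8:00 am–10:15 am overlaps/touches 6:40 am–2:00 pm → extend to 6:40 am–2:00 pm.
12:20 pm–12:35 pm overlaps/touches 6:40 am–2:00 pm → extend to 6:40 am–2:00 pm.

4:35 am–5:35 am, 6:40 am–2:00 pm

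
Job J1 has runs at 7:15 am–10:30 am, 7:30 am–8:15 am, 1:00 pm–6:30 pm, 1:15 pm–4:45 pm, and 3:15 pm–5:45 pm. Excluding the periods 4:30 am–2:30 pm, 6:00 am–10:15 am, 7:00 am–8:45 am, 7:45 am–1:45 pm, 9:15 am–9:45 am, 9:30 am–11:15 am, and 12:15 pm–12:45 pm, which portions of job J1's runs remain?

2:30 pm–6:30 pm

Merge the first list: 7:15 am–10:30 am, 1:00 pm–6:30 pm.
Merge the second list: 4:30 am–2:30 pm.
7:15 am–10:30 am: fully covered by B → removed.
1:00 pm–6:30 pm minus B → 2:30 pm–6:30 pm.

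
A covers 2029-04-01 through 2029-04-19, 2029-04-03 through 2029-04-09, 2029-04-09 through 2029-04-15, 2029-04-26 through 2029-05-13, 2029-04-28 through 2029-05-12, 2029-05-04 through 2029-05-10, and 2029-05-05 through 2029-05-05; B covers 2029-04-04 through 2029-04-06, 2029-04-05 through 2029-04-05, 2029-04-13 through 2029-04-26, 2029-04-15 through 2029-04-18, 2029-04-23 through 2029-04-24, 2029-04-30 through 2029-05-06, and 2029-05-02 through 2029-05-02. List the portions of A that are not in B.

First set merges to 2029-04-01 through 2029-04-19, 2029-04-26 through 2029-05-13.
Second set merges to 2029-04-04 through 2029-04-06, 2029-04-13 through 2029-04-26, 2029-04-30 through 2029-05-06.
2029-04-01 through 2029-04-19 minus B → 2029-04-01 through 2029-04-03, 2029-04-07 through 2029-04-12.
2029-04-26 through 2029-05-13 minus B → 2029-04-27 through 2029-04-29, 2029-05-07 through 2029-05-13.

2029-04-01 through 2029-04-03, 2029-04-07 through 2029-04-12, 2029-04-27 through 2029-04-29, 2029-05-07 through 2029-05-13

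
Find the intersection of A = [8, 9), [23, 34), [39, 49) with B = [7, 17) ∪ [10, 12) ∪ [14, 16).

[8, 9)

Merge the second list: [7, 17).
[8, 9) overlaps B on [8, 9).
[23, 34) falls entirely outside B.
[39, 49) falls entirely outside B.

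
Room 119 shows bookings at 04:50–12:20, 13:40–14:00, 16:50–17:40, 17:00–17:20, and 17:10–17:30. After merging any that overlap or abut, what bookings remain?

13:40–14:00 is disjoint → start new block.
16:50–17:40 is disjoint → start new block.
17:00–17:20 overlaps/touches 16:50–17:40 → extend to 16:50–17:40.
17:10–17:30 overlaps/touches 16:50–17:40 → extend to 16:50–17:40.

04:50–12:20, 13:40–14:00, 16:50–17:40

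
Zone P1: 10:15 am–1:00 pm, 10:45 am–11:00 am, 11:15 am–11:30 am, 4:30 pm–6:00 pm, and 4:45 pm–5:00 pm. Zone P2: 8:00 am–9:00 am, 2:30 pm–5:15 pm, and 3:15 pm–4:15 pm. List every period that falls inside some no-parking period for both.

4:30 pm–5:15 pm

A, merged: 10:15 am–1:00 pm, 4:30 pm–6:00 pm.
B, merged: 8:00 am–9:00 am, 2:30 pm–5:15 pm.
10:15 am–1:00 pm meets no B interval.
4:30 pm–6:00 pm ∩ B → 4:30 pm–5:15 pm.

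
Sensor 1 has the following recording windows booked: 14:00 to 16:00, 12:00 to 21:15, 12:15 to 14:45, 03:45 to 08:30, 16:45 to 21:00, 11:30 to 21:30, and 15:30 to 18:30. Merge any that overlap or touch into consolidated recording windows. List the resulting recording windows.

Sort by start: 03:45–08:30, 11:30–21:30, 12:00–21:15, 12:15–14:45, 14:00–16:00, 15:30–18:30, 16:45–21:00.
11:30–21:30 is disjoint → start new block.
12:00–21:15 overlaps/touches 11:30–21:30 → extend to 11:30–21:30.
12:15–14:45 overlaps/touches 11:30–21:30 → extend to 11:30–21:30.
14:00–16:00 overlaps/touches 11:30–21:30 → extend to 11:30–21:30.
15:30–18:30 overlaps/touches 11:30–21:30 → extend to 11:30–21:30.
16:45–21:00 overlaps/touches 11:30–21:30 → extend to 11:30–21:30.

03:45–08:30, 11:30–21:30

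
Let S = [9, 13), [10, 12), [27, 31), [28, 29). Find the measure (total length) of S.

Merged: [9, 13), [27, 31).
Lengths: 4 + 4 = 8.

8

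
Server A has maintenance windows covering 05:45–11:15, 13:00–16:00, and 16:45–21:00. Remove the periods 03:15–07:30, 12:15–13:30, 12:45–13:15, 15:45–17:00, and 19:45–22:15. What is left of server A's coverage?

Second set merges to 03:15-07:30, 12:15-13:30, 15:45-17:00, 19:45-22:15.
05:45-11:15 with B removed leaves 07:30-11:15.
13:00-16:00 with B removed leaves 13:30-15:45.
16:45-21:00 with B removed leaves 17:00-19:45.

07:30-11:15, 13:30-15:45, 17:00-19:45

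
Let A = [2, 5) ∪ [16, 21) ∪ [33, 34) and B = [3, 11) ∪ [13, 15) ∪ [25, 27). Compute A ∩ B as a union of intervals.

[2, 5) meets the second set on [3, 5).
[16, 21): no overlap with the second set.
[33, 34): no overlap with the second set.

[3, 5)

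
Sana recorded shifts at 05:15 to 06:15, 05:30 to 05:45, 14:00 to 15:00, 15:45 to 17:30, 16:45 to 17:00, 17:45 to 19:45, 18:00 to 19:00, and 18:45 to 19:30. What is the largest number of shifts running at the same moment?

3

Sweep endpoints in order; track running count of active intervals.
Peak of 3 reached at 18:45.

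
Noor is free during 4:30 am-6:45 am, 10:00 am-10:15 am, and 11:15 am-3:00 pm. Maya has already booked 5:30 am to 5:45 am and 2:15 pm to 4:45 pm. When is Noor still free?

4:30 am-6:45 am \ B = 4:30 am-5:30 am, 5:45 am-6:45 am.
10:00 am-10:15 am: nothing removed.
11:15 am-3:00 pm \ B = 11:15 am-2:15 pm.

4:30 am-5:30 am, 5:45 am-6:45 am, 10:00 am-10:15 am, 11:15 am-2:15 pm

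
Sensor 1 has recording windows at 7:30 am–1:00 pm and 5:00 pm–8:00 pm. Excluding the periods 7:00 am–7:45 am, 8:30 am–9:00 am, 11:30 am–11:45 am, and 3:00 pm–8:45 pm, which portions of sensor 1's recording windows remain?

7:45 am–8:30 am, 9:00 am–11:30 am, 11:45 am–1:00 pm

7:30 am–1:00 pm \ B = 7:45 am–8:30 am, 9:00 am–11:30 am, 11:45 am–1:00 pm.
5:00 pm–8:00 pm: entirely removed.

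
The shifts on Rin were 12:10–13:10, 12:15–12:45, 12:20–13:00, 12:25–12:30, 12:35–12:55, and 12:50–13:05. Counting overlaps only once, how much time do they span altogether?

Merged: 12:10–13:10.
Length: 1 h.

1 h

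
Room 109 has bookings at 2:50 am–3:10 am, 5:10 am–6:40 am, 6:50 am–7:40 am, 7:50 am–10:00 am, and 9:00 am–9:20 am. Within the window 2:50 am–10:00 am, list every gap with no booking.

The merged coverage is 2:50 am–3:10 am, 5:10 am–6:40 am, 6:50 am–7:40 am, 7:50 am–10:00 am.
Uncovered inside 2:50 am–10:00 am: 3:10 am–5:10 am, 6:40 am–6:50 am, 7:40 am–7:50 am.

3:10 am–5:10 am, 6:40 am–6:50 am, 7:40 am–7:50 am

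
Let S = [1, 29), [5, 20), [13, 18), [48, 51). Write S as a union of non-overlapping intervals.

[5, 20) overlaps/touches [1, 29) → extend to [1, 29).
[13, 18) overlaps/touches [1, 29) → extend to [1, 29).
[48, 51) is disjoint → start new block.

[1, 29) ∪ [48, 51)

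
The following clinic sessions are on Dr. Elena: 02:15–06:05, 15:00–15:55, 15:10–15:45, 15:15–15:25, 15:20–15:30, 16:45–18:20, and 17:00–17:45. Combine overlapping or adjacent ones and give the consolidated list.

02:15–06:05, 15:00–15:55, 16:45–18:20

15:00–15:55 is disjoint → start new block.
15:10–15:45 overlaps/touches 15:00–15:55 → extend to 15:00–15:55.
15:15–15:25 overlaps/touches 15:00–15:55 → extend to 15:00–15:55.
15:20–15:30 overlaps/touches 15:00–15:55 → extend to 15:00–15:55.
16:45–18:20 is disjoint → start new block.
17:00–17:45 overlaps/touches 16:45–18:20 → extend to 16:45–18:20.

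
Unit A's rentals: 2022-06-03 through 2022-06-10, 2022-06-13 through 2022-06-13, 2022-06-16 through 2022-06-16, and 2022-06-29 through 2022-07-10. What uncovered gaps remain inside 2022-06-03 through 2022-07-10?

Covered (merged): 2022-06-03 through 2022-06-10, 2022-06-13 through 2022-06-13, 2022-06-16 through 2022-06-16, 2022-06-29 through 2022-07-10.
Uncovered inside 2022-06-03 through 2022-07-10: 2022-06-11 through 2022-06-12, 2022-06-14 through 2022-06-15, 2022-06-17 through 2022-06-28.

2022-06-11 through 2022-06-12, 2022-06-14 through 2022-06-15, 2022-06-17 through 2022-06-28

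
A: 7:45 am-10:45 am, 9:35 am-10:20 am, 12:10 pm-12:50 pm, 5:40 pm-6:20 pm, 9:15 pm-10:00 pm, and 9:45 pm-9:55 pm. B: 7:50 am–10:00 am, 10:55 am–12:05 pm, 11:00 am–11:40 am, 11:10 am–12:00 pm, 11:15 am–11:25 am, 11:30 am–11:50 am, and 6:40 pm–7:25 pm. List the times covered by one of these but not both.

First set merges to 7:45 am-10:45 am, 12:10 pm-12:50 pm, 5:40 pm-6:20 pm, 9:15 pm-10:00 pm.
Second set merges to 7:50 am-10:00 am, 10:55 am-12:05 pm, 6:40 pm-7:25 pm.
Only in the first: 7:45 am-7:50 am, 10:00 am-10:45 am, 12:10 pm-12:50 pm, 5:40 pm-6:20 pm, 9:15 pm-10:00 pm.
Only in the second: 10:55 am-12:05 pm, 6:40 pm-7:25 pm.
Together these are the periods covered by exactly one.

7:45 am-7:50 am, 10:00 am-10:45 am, 10:55 am-12:05 pm, 12:10 pm-12:50 pm, 5:40 pm-6:20 pm, 6:40 pm-7:25 pm, 9:15 pm-10:00 pm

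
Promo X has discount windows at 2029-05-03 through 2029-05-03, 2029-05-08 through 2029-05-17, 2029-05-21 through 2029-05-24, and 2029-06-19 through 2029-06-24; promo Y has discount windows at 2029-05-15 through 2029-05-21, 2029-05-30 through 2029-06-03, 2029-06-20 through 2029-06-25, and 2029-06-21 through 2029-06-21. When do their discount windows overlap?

Second set merges to 2029-05-15 through 2029-05-21, 2029-05-30 through 2029-06-03, 2029-06-20 through 2029-06-25.
2029-05-03 through 2029-05-03 falls entirely outside B.
2029-05-08 through 2029-05-17 overlaps B on 2029-05-15 through 2029-05-17.
2029-05-21 through 2029-05-24 overlaps B on 2029-05-21 through 2029-05-21.
2029-06-19 through 2029-06-24 overlaps B on 2029-06-20 through 2029-06-24.

2029-05-15 through 2029-05-17, 2029-05-21 through 2029-05-21, 2029-06-20 through 2029-06-24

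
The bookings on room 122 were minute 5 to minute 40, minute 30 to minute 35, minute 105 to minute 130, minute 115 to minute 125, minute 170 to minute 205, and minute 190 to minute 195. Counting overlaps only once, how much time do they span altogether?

95 minutes

Merged: minute 5 to minute 40, minute 105 to minute 130, minute 170 to minute 205.
Lengths: 35 minutes + 25 minutes + 35 minutes = 95 minutes.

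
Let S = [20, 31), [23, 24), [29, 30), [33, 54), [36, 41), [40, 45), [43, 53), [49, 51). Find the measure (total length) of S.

Merged: [20, 31), [33, 54).
Lengths: 11 + 21 = 32.

32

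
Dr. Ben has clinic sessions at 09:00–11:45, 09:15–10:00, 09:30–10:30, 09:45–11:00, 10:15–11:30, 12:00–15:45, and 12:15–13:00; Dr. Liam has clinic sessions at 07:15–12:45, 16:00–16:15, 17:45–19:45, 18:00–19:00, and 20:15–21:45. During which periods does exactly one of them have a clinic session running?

A, merged: 09:00–11:45, 12:00–15:45.
B, merged: 07:15–12:45, 16:00–16:15, 17:45–19:45, 20:15–21:45.
A \ B = 12:45–15:45.
B \ A = 07:15–09:00, 11:45–12:00, 16:00–16:15, 17:45–19:45, 20:15–21:45.
Union of the two gives the symmetric difference.

07:15–09:00, 11:45–12:00, 12:45–15:45, 16:00–16:15, 17:45–19:45, 20:15–21:45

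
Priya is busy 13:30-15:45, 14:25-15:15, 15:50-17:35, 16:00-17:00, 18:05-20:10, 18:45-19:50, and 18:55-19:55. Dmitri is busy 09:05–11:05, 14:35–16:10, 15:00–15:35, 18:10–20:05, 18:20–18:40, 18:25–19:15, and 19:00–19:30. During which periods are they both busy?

Merge the first list: 13:30-15:45, 15:50-17:35, 18:05-20:10.
Merge the second list: 09:05-11:05, 14:35-16:10, 18:10-20:05.
13:30-15:45 meets the second set on 14:35-15:45.
15:50-17:35 meets the second set on 15:50-16:10.
18:05-20:10 meets the second set on 18:10-20:05.

14:35-15:45, 15:50-16:10, 18:10-20:05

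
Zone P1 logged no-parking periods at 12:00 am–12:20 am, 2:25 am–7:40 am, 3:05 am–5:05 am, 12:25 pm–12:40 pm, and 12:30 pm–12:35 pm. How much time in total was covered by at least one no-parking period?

Merged: 12:00 am-12:20 am, 2:25 am-7:40 am, 12:25 pm-12:40 pm.
Lengths: 20 min + 5 h 15 min + 15 min = 5 h 50 min.

5 h 50 min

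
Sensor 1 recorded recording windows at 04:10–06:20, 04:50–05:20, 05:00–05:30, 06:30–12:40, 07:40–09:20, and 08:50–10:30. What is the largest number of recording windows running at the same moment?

At 05:00, 3 of the intervals are simultaneously active.
No point has more.

3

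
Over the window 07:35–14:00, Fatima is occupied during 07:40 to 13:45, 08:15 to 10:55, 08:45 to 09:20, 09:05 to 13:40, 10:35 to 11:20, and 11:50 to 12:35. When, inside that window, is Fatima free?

Covered (merged): 07:40–13:45.
Complement within 07:35–14:00: 07:35–07:40, 13:45–14:00.

07:35–07:40, 13:45–14:00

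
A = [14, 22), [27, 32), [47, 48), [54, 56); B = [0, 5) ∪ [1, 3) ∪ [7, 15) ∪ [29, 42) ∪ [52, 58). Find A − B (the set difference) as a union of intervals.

B, merged: [0, 5), [7, 15), [29, 42), [52, 58).
[14, 22) with B removed leaves [15, 22).
[27, 32) with B removed leaves [27, 29).
[47, 48) is untouched.
[54, 56) lies entirely inside B → drops out.

[15, 22) ∪ [27, 29) ∪ [47, 48)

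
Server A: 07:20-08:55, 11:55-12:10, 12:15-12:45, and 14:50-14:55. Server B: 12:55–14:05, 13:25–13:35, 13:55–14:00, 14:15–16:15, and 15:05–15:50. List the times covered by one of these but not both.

07:20–08:55, 11:55–12:10, 12:15–12:45, 12:55–14:05, 14:15–14:50, 14:55–16:15

B, merged: 12:55–14:05, 14:15–16:15.
A but not B: 07:20–08:55, 11:55–12:10, 12:15–12:45.
B but not A: 12:55–14:05, 14:15–14:50, 14:55–16:15.
Combining gives A △ B.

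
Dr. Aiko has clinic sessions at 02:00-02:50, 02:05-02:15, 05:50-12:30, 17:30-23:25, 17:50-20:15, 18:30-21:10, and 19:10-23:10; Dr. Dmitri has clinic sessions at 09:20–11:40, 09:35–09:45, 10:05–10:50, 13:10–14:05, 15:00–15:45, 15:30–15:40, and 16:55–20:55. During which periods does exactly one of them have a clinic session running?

02:00–02:50, 05:50–09:20, 11:40–12:30, 13:10–14:05, 15:00–15:45, 16:55–17:30, 20:55–23:25

First set merges to 02:00–02:50, 05:50–12:30, 17:30–23:25.
Second set merges to 09:20–11:40, 13:10–14:05, 15:00–15:45, 16:55–20:55.
A but not B: 02:00–02:50, 05:50–09:20, 11:40–12:30, 20:55–23:25.
B but not A: 13:10–14:05, 15:00–15:45, 16:55–17:30.
Combining gives A △ B.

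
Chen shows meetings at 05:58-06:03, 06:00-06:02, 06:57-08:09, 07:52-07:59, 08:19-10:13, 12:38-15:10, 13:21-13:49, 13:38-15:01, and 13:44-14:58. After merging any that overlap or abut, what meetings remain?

05:58–06:03, 06:57–08:09, 08:19–10:13, 12:38–15:10

06:00–06:02 overlaps/touches 05:58–06:03 → extend to 05:58–06:03.
06:57–08:09 is disjoint → start new block.
07:52–07:59 overlaps/touches 06:57–08:09 → extend to 06:57–08:09.
08:19–10:13 is disjoint → start new block.
12:38–15:10 is disjoint → start new block.
13:21–13:49 overlaps/touches 12:38–15:10 → extend to 12:38–15:10.
13:38–15:01 overlaps/touches 12:38–15:10 → extend to 12:38–15:10.
13:44–14:58 overlaps/touches 12:38–15:10 → extend to 12:38–15:10.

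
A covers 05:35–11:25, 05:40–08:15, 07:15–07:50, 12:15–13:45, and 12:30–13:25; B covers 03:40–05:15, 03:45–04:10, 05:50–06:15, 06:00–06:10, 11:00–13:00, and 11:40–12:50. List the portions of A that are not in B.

05:35–05:50, 06:15–11:00, 13:00–13:45

First set merges to 05:35–11:25, 12:15–13:45.
Second set merges to 03:40–05:15, 05:50–06:15, 11:00–13:00.
05:35–11:25 with B removed leaves 05:35–05:50, 06:15–11:00.
12:15–13:45 with B removed leaves 13:00–13:45.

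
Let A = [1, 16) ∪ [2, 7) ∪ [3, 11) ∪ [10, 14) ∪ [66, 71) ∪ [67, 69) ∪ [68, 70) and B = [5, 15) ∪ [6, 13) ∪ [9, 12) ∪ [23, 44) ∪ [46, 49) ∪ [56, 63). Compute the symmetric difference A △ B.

Merge the first list: [1, 16), [66, 71).
Merge the second list: [5, 15), [23, 44), [46, 49), [56, 63).
A \ B = [1, 5), [15, 16), [66, 71).
B \ A = [23, 44), [46, 49), [56, 63).
Union of the two gives the symmetric difference.

[1, 5) ∪ [15, 16) ∪ [23, 44) ∪ [46, 49) ∪ [56, 63) ∪ [66, 71)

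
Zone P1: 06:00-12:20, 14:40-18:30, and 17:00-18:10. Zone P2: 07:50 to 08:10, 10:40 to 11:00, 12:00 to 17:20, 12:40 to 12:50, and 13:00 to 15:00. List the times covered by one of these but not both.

06:00-07:50, 08:10-10:40, 11:00-12:00, 12:20-14:40, 17:20-18:30

First set merges to 06:00-12:20, 14:40-18:30.
Second set merges to 07:50-08:10, 10:40-11:00, 12:00-17:20.
A but not B: 06:00-07:50, 08:10-10:40, 11:00-12:00, 17:20-18:30.
B but not A: 12:20-14:40.
Combining gives A △ B.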